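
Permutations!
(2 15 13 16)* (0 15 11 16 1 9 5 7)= (0 15 13 1 9 5 7)(2 11 16)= [15, 9, 11, 3, 4, 7, 6, 0, 8, 5, 10, 16, 12, 1, 14, 13, 2]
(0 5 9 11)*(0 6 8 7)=[5, 1, 2, 3, 4, 9, 8, 0, 7, 11, 10, 6]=(0 5 9 11 6 8 7)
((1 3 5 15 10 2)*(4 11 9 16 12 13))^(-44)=((1 3 5 15 10 2)(4 11 9 16 12 13))^(-44)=(1 10 5)(2 15 3)(4 12 9)(11 13 16)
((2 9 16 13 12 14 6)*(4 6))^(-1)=(2 6 4 14 12 13 16 9)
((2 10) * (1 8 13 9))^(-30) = ((1 8 13 9)(2 10))^(-30) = (1 13)(8 9)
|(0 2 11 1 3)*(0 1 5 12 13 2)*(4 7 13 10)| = |(1 3)(2 11 5 12 10 4 7 13)| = 8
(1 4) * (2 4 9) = (1 9 2 4) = [0, 9, 4, 3, 1, 5, 6, 7, 8, 2]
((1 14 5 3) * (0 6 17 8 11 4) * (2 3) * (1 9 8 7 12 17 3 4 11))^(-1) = ((0 6 3 9 8 1 14 5 2 4)(7 12 17))^(-1) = (0 4 2 5 14 1 8 9 3 6)(7 17 12)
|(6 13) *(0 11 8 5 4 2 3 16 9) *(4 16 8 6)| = |(0 11 6 13 4 2 3 8 5 16 9)| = 11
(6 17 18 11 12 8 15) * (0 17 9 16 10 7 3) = (0 17 18 11 12 8 15 6 9 16 10 7 3) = [17, 1, 2, 0, 4, 5, 9, 3, 15, 16, 7, 12, 8, 13, 14, 6, 10, 18, 11]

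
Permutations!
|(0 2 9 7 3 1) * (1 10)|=7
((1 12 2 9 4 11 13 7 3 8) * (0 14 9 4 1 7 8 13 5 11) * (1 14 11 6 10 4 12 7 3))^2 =(14)(0 5 10)(3 8 13)(4 11 6)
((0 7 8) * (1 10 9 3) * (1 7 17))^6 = (0 7 9 1)(3 10 17 8)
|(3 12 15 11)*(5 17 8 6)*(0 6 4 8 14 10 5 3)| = 12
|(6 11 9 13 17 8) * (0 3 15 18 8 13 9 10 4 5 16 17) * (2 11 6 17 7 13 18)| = 33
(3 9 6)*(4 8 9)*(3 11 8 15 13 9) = [0, 1, 2, 4, 15, 5, 11, 7, 3, 6, 10, 8, 12, 9, 14, 13] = (3 4 15 13 9 6 11 8)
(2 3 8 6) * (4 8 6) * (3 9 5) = (2 9 5 3 6)(4 8) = [0, 1, 9, 6, 8, 3, 2, 7, 4, 5]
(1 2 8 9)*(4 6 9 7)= [0, 2, 8, 3, 6, 5, 9, 4, 7, 1]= (1 2 8 7 4 6 9)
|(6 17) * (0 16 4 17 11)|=|(0 16 4 17 6 11)|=6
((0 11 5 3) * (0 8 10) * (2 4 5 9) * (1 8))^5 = (0 5)(1 9)(2 8)(3 11)(4 10)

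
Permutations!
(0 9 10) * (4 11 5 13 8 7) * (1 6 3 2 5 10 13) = [9, 6, 5, 2, 11, 1, 3, 4, 7, 13, 0, 10, 12, 8] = (0 9 13 8 7 4 11 10)(1 6 3 2 5)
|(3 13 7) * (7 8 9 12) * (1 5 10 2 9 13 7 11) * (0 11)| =|(0 11 1 5 10 2 9 12)(3 7)(8 13)| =8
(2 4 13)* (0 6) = (0 6)(2 4 13) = [6, 1, 4, 3, 13, 5, 0, 7, 8, 9, 10, 11, 12, 2]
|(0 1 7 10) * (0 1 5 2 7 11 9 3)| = 9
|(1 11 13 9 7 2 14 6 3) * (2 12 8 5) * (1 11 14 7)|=35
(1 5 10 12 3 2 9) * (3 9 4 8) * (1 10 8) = (1 5 8 3 2 4)(9 10 12) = [0, 5, 4, 2, 1, 8, 6, 7, 3, 10, 12, 11, 9]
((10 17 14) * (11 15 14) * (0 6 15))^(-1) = (0 11 17 10 14 15 6)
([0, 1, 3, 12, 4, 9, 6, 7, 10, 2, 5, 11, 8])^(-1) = [0, 1, 9, 2, 4, 10, 6, 7, 12, 5, 8, 11, 3]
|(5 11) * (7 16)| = 2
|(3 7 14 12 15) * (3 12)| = 6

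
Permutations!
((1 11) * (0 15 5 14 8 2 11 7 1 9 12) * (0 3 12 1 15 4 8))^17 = (0 1 4 7 8 15 2 5 11 14 9)(3 12)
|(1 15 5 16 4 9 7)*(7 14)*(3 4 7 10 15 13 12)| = |(1 13 12 3 4 9 14 10 15 5 16 7)| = 12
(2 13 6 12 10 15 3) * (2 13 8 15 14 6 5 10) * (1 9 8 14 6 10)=(1 9 8 15 3 13 5)(2 14 10 6 12)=[0, 9, 14, 13, 4, 1, 12, 7, 15, 8, 6, 11, 2, 5, 10, 3]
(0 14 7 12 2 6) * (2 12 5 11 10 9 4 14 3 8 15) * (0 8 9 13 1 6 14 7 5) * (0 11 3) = (1 6 8 15 2 14 5 3 9 4 7 11 10 13) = [0, 6, 14, 9, 7, 3, 8, 11, 15, 4, 13, 10, 12, 1, 5, 2]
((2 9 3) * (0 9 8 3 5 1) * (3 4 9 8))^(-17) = ((0 8 4 9 5 1)(2 3))^(-17) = (0 8 4 9 5 1)(2 3)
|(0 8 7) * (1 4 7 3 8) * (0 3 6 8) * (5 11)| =10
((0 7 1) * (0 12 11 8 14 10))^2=((0 7 1 12 11 8 14 10))^2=(0 1 11 14)(7 12 8 10)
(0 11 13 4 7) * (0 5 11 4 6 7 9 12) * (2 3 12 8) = (0 4 9 8 2 3 12)(5 11 13 6 7) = [4, 1, 3, 12, 9, 11, 7, 5, 2, 8, 10, 13, 0, 6]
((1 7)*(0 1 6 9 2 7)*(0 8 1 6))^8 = (0 2 6 7 9)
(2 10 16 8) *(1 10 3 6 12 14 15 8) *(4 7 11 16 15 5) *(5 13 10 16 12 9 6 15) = (1 16)(2 3 15 8)(4 7 11 12 14 13 10 5)(6 9) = [0, 16, 3, 15, 7, 4, 9, 11, 2, 6, 5, 12, 14, 10, 13, 8, 1]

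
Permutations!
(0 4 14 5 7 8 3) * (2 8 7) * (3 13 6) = [4, 1, 8, 0, 14, 2, 3, 7, 13, 9, 10, 11, 12, 6, 5] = (0 4 14 5 2 8 13 6 3)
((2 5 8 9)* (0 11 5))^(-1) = (0 2 9 8 5 11)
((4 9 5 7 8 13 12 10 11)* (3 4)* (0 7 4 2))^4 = (0 12 2 13 3 8 11 7 10)(4 9 5)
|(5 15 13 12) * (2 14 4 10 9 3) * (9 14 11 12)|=24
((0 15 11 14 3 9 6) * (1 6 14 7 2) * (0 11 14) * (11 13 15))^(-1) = ((0 11 7 2 1 6 13 15 14 3 9))^(-1) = (0 9 3 14 15 13 6 1 2 7 11)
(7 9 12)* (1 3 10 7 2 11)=(1 3 10 7 9 12 2 11)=[0, 3, 11, 10, 4, 5, 6, 9, 8, 12, 7, 1, 2]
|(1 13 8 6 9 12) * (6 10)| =|(1 13 8 10 6 9 12)| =7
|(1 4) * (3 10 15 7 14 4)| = |(1 3 10 15 7 14 4)| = 7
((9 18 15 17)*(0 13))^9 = ((0 13)(9 18 15 17))^9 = (0 13)(9 18 15 17)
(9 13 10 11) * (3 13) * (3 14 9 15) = [0, 1, 2, 13, 4, 5, 6, 7, 8, 14, 11, 15, 12, 10, 9, 3] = (3 13 10 11 15)(9 14)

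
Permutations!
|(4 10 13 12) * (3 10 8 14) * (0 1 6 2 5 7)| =|(0 1 6 2 5 7)(3 10 13 12 4 8 14)| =42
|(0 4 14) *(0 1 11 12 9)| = 7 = |(0 4 14 1 11 12 9)|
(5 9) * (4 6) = (4 6)(5 9) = [0, 1, 2, 3, 6, 9, 4, 7, 8, 5]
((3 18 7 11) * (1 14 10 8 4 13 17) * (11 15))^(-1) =(1 17 13 4 8 10 14)(3 11 15 7 18)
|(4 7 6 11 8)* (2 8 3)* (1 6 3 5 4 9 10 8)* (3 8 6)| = |(1 3 2)(4 7 8 9 10 6 11 5)| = 24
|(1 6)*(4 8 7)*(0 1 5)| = 12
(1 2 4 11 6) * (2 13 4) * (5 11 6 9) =(1 13 4 6)(5 11 9) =[0, 13, 2, 3, 6, 11, 1, 7, 8, 5, 10, 9, 12, 4]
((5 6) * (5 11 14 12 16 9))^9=(5 11 12 9 6 14 16)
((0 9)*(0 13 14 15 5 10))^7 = (15) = ((0 9 13 14 15 5 10))^7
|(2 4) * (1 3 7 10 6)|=10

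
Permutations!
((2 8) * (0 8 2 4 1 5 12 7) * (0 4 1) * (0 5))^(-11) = (0 8 1)(4 5 12 7)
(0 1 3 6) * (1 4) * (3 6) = [4, 6, 2, 3, 1, 5, 0] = (0 4 1 6)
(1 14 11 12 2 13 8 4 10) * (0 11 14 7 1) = [11, 7, 13, 3, 10, 5, 6, 1, 4, 9, 0, 12, 2, 8, 14] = (14)(0 11 12 2 13 8 4 10)(1 7)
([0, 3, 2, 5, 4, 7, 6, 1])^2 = (1 5)(3 7)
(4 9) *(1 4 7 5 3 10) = (1 4 9 7 5 3 10) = [0, 4, 2, 10, 9, 3, 6, 5, 8, 7, 1]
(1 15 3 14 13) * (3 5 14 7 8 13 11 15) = (1 3 7 8 13)(5 14 11 15) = [0, 3, 2, 7, 4, 14, 6, 8, 13, 9, 10, 15, 12, 1, 11, 5]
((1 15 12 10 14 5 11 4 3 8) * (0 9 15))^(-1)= (0 1 8 3 4 11 5 14 10 12 15 9)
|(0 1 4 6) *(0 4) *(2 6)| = 6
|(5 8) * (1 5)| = 3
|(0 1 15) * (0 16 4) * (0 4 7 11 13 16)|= 12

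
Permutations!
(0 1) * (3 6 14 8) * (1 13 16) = (0 13 16 1)(3 6 14 8) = [13, 0, 2, 6, 4, 5, 14, 7, 3, 9, 10, 11, 12, 16, 8, 15, 1]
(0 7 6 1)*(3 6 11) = (0 7 11 3 6 1) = [7, 0, 2, 6, 4, 5, 1, 11, 8, 9, 10, 3]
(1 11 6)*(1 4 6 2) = (1 11 2)(4 6) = [0, 11, 1, 3, 6, 5, 4, 7, 8, 9, 10, 2]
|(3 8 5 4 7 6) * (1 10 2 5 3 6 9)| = 14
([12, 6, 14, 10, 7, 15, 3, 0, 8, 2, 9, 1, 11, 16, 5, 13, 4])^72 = [2, 15, 0, 16, 10, 11, 13, 9, 8, 7, 4, 5, 14, 6, 12, 1, 3]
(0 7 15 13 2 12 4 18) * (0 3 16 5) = [7, 1, 12, 16, 18, 0, 6, 15, 8, 9, 10, 11, 4, 2, 14, 13, 5, 17, 3] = (0 7 15 13 2 12 4 18 3 16 5)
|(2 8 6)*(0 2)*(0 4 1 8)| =4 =|(0 2)(1 8 6 4)|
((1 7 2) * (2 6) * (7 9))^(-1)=((1 9 7 6 2))^(-1)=(1 2 6 7 9)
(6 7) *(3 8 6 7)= (3 8 6)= [0, 1, 2, 8, 4, 5, 3, 7, 6]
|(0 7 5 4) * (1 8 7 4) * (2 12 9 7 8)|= |(0 4)(1 2 12 9 7 5)|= 6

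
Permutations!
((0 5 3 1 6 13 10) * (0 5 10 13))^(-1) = ((13)(0 10 5 3 1 6))^(-1) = (13)(0 6 1 3 5 10)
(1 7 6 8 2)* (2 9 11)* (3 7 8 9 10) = (1 8 10 3 7 6 9 11 2) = [0, 8, 1, 7, 4, 5, 9, 6, 10, 11, 3, 2]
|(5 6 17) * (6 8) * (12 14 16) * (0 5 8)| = |(0 5)(6 17 8)(12 14 16)| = 6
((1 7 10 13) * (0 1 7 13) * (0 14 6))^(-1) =(0 6 14 10 7 13 1)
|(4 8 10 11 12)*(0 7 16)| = |(0 7 16)(4 8 10 11 12)| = 15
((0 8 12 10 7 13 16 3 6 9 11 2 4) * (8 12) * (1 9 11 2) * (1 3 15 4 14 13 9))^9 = ((0 12 10 7 9 2 14 13 16 15 4)(3 6 11))^9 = (0 15 13 2 7 12 4 16 14 9 10)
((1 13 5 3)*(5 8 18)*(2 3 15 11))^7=(1 2 15 18 13 3 11 5 8)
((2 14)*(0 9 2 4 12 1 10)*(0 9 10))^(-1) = ((0 10 9 2 14 4 12 1))^(-1) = (0 1 12 4 14 2 9 10)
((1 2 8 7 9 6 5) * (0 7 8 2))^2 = ((0 7 9 6 5 1))^2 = (0 9 5)(1 7 6)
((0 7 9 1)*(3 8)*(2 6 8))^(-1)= ((0 7 9 1)(2 6 8 3))^(-1)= (0 1 9 7)(2 3 8 6)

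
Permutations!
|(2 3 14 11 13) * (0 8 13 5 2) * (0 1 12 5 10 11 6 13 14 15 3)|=18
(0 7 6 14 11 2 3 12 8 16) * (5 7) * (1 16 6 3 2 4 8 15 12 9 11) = (0 5 7 3 9 11 4 8 6 14 1 16)(12 15) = [5, 16, 2, 9, 8, 7, 14, 3, 6, 11, 10, 4, 15, 13, 1, 12, 0]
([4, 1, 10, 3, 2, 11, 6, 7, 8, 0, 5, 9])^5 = (0 11 10 4 9 5 2)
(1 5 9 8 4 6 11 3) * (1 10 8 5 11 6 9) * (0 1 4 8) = [1, 11, 2, 10, 9, 4, 6, 7, 8, 5, 0, 3] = (0 1 11 3 10)(4 9 5)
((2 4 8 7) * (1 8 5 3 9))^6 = ((1 8 7 2 4 5 3 9))^6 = (1 3 4 7)(2 8 9 5)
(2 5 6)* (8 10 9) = (2 5 6)(8 10 9) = [0, 1, 5, 3, 4, 6, 2, 7, 10, 8, 9]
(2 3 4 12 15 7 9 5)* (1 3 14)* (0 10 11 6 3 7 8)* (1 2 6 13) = (0 10 11 13 1 7 9 5 6 3 4 12 15 8)(2 14) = [10, 7, 14, 4, 12, 6, 3, 9, 0, 5, 11, 13, 15, 1, 2, 8]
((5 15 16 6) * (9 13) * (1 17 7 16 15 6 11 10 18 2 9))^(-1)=((1 17 7 16 11 10 18 2 9 13)(5 6))^(-1)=(1 13 9 2 18 10 11 16 7 17)(5 6)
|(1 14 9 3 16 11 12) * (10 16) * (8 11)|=9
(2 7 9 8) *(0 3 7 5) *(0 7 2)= (0 3 2 5 7 9 8)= [3, 1, 5, 2, 4, 7, 6, 9, 0, 8]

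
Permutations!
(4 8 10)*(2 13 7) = (2 13 7)(4 8 10) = [0, 1, 13, 3, 8, 5, 6, 2, 10, 9, 4, 11, 12, 7]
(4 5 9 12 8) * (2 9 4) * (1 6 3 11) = (1 6 3 11)(2 9 12 8)(4 5) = [0, 6, 9, 11, 5, 4, 3, 7, 2, 12, 10, 1, 8]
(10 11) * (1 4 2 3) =[0, 4, 3, 1, 2, 5, 6, 7, 8, 9, 11, 10] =(1 4 2 3)(10 11)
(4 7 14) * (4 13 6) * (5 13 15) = (4 7 14 15 5 13 6) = [0, 1, 2, 3, 7, 13, 4, 14, 8, 9, 10, 11, 12, 6, 15, 5]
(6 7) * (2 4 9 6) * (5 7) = (2 4 9 6 5 7) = [0, 1, 4, 3, 9, 7, 5, 2, 8, 6]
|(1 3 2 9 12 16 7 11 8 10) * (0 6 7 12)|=10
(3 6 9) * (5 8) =(3 6 9)(5 8) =[0, 1, 2, 6, 4, 8, 9, 7, 5, 3]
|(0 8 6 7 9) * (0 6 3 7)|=|(0 8 3 7 9 6)|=6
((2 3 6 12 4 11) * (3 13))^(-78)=(2 11 4 12 6 3 13)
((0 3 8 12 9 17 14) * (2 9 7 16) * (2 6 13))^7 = ((0 3 8 12 7 16 6 13 2 9 17 14))^7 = (0 13 8 9 7 14 6 3 2 12 17 16)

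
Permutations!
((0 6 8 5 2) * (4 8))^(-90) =((0 6 4 8 5 2))^(-90) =(8)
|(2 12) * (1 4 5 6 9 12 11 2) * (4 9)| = 6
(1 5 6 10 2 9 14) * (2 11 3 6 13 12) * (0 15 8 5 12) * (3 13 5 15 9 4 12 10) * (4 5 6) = (0 9 14 1 10 11 13)(2 5 6 3 4 12)(8 15) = [9, 10, 5, 4, 12, 6, 3, 7, 15, 14, 11, 13, 2, 0, 1, 8]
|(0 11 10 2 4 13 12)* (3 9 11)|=9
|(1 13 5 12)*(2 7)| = |(1 13 5 12)(2 7)| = 4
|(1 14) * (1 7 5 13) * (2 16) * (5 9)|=6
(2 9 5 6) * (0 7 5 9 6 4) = [7, 1, 6, 3, 0, 4, 2, 5, 8, 9] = (9)(0 7 5 4)(2 6)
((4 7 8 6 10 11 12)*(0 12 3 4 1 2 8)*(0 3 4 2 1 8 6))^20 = ((0 12 8)(2 6 10 11 4 7 3))^20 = (0 8 12)(2 3 7 4 11 10 6)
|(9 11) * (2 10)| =2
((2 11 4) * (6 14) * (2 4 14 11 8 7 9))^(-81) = ((2 8 7 9)(6 11 14))^(-81) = (14)(2 9 7 8)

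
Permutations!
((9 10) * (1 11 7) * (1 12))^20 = (12)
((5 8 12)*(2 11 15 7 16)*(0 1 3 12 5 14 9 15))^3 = ((0 1 3 12 14 9 15 7 16 2 11)(5 8))^3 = (0 12 15 2 1 14 7 11 3 9 16)(5 8)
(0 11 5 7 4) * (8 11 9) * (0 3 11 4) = (0 9 8 4 3 11 5 7) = [9, 1, 2, 11, 3, 7, 6, 0, 4, 8, 10, 5]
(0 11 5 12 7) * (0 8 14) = (0 11 5 12 7 8 14) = [11, 1, 2, 3, 4, 12, 6, 8, 14, 9, 10, 5, 7, 13, 0]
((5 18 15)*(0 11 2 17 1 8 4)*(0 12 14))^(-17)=(0 11 2 17 1 8 4 12 14)(5 18 15)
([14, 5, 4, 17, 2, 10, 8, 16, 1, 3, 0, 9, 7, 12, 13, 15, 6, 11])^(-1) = [10, 8, 4, 9, 2, 1, 16, 12, 6, 11, 5, 17, 13, 14, 0, 15, 7, 3]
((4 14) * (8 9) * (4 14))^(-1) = (14)(8 9)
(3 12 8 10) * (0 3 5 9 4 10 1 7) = [3, 7, 2, 12, 10, 9, 6, 0, 1, 4, 5, 11, 8] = (0 3 12 8 1 7)(4 10 5 9)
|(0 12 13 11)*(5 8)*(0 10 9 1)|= |(0 12 13 11 10 9 1)(5 8)|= 14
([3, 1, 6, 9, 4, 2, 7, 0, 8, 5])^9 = [9, 1, 7, 5, 4, 6, 0, 3, 8, 2]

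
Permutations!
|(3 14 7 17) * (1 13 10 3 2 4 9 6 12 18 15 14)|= |(1 13 10 3)(2 4 9 6 12 18 15 14 7 17)|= 20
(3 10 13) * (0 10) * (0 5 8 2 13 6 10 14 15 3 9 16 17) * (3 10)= [14, 1, 13, 5, 4, 8, 3, 7, 2, 16, 6, 11, 12, 9, 15, 10, 17, 0]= (0 14 15 10 6 3 5 8 2 13 9 16 17)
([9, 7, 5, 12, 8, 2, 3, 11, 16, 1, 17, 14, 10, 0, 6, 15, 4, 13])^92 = [12, 17, 2, 7, 16, 5, 1, 13, 4, 10, 14, 0, 11, 3, 9, 15, 8, 6]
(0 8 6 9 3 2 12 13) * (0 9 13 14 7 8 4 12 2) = (0 4 12 14 7 8 6 13 9 3) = [4, 1, 2, 0, 12, 5, 13, 8, 6, 3, 10, 11, 14, 9, 7]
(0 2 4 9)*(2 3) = (0 3 2 4 9) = [3, 1, 4, 2, 9, 5, 6, 7, 8, 0]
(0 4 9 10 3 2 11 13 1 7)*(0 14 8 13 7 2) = (0 4 9 10 3)(1 2 11 7 14 8 13) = [4, 2, 11, 0, 9, 5, 6, 14, 13, 10, 3, 7, 12, 1, 8]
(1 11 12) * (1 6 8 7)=(1 11 12 6 8 7)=[0, 11, 2, 3, 4, 5, 8, 1, 7, 9, 10, 12, 6]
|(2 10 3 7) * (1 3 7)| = |(1 3)(2 10 7)| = 6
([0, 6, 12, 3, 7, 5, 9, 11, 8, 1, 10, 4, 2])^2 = [0, 9, 2, 3, 11, 5, 1, 4, 8, 6, 10, 7, 12]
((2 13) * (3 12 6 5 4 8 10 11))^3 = ((2 13)(3 12 6 5 4 8 10 11))^3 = (2 13)(3 5 10 12 4 11 6 8)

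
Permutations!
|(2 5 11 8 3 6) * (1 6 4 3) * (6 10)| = |(1 10 6 2 5 11 8)(3 4)| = 14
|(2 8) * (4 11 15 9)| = |(2 8)(4 11 15 9)| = 4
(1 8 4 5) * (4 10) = [0, 8, 2, 3, 5, 1, 6, 7, 10, 9, 4] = (1 8 10 4 5)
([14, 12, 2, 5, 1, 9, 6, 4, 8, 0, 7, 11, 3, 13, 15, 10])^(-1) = (0 9 5 3 12 1 4 7 10 15 14)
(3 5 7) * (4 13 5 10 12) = [0, 1, 2, 10, 13, 7, 6, 3, 8, 9, 12, 11, 4, 5] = (3 10 12 4 13 5 7)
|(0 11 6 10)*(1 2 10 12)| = |(0 11 6 12 1 2 10)| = 7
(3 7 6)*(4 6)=(3 7 4 6)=[0, 1, 2, 7, 6, 5, 3, 4]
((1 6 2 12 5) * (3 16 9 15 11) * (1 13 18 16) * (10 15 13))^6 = ((1 6 2 12 5 10 15 11 3)(9 13 18 16))^6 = (1 15 12)(2 3 10)(5 6 11)(9 18)(13 16)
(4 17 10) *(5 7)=(4 17 10)(5 7)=[0, 1, 2, 3, 17, 7, 6, 5, 8, 9, 4, 11, 12, 13, 14, 15, 16, 10]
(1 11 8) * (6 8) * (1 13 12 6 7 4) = (1 11 7 4)(6 8 13 12) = [0, 11, 2, 3, 1, 5, 8, 4, 13, 9, 10, 7, 6, 12]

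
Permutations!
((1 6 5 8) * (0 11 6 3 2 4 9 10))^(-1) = (0 10 9 4 2 3 1 8 5 6 11)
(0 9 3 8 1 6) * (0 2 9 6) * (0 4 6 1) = (0 1 4 6 2 9 3 8) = [1, 4, 9, 8, 6, 5, 2, 7, 0, 3]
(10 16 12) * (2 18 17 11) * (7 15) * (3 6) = (2 18 17 11)(3 6)(7 15)(10 16 12) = [0, 1, 18, 6, 4, 5, 3, 15, 8, 9, 16, 2, 10, 13, 14, 7, 12, 11, 17]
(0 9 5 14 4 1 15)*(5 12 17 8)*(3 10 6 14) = (0 9 12 17 8 5 3 10 6 14 4 1 15) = [9, 15, 2, 10, 1, 3, 14, 7, 5, 12, 6, 11, 17, 13, 4, 0, 16, 8]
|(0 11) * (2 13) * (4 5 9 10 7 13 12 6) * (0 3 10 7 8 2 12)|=|(0 11 3 10 8 2)(4 5 9 7 13 12 6)|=42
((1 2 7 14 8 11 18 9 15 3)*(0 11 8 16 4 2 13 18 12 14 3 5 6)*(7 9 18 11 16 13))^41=((18)(0 16 4 2 9 15 5 6)(1 7 3)(11 12 14 13))^41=(18)(0 16 4 2 9 15 5 6)(1 3 7)(11 12 14 13)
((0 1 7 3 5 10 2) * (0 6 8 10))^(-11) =((0 1 7 3 5)(2 6 8 10))^(-11) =(0 5 3 7 1)(2 6 8 10)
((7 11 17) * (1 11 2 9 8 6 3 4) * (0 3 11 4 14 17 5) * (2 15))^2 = ((0 3 14 17 7 15 2 9 8 6 11 5)(1 4))^2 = (0 14 7 2 8 11)(3 17 15 9 6 5)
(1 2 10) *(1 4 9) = (1 2 10 4 9) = [0, 2, 10, 3, 9, 5, 6, 7, 8, 1, 4]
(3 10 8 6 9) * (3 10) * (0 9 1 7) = (0 9 10 8 6 1 7) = [9, 7, 2, 3, 4, 5, 1, 0, 6, 10, 8]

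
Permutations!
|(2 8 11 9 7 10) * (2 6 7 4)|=15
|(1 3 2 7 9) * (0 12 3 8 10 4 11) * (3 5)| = 12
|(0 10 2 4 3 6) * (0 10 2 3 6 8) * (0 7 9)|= 9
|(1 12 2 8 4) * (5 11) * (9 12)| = 6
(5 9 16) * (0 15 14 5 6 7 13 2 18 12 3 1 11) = (0 15 14 5 9 16 6 7 13 2 18 12 3 1 11) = [15, 11, 18, 1, 4, 9, 7, 13, 8, 16, 10, 0, 3, 2, 5, 14, 6, 17, 12]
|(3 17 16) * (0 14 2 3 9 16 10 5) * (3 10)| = 10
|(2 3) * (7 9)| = |(2 3)(7 9)| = 2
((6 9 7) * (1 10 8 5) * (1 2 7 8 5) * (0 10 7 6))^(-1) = (0 7 1 8 9 6 2 5 10)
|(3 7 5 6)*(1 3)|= 5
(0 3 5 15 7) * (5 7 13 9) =(0 3 7)(5 15 13 9) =[3, 1, 2, 7, 4, 15, 6, 0, 8, 5, 10, 11, 12, 9, 14, 13]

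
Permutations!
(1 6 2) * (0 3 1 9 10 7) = (0 3 1 6 2 9 10 7) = [3, 6, 9, 1, 4, 5, 2, 0, 8, 10, 7]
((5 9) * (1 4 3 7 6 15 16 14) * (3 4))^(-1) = (1 14 16 15 6 7 3)(5 9) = ((1 3 7 6 15 16 14)(5 9))^(-1)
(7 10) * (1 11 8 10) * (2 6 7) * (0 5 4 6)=(0 5 4 6 7 1 11 8 10 2)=[5, 11, 0, 3, 6, 4, 7, 1, 10, 9, 2, 8]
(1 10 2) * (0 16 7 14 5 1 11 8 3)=(0 16 7 14 5 1 10 2 11 8 3)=[16, 10, 11, 0, 4, 1, 6, 14, 3, 9, 2, 8, 12, 13, 5, 15, 7]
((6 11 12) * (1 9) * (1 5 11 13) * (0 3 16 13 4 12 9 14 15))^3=((0 3 16 13 1 14 15)(4 12 6)(5 11 9))^3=(0 13 15 16 14 3 1)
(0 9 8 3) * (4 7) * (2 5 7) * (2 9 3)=(0 3)(2 5 7 4 9 8)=[3, 1, 5, 0, 9, 7, 6, 4, 2, 8]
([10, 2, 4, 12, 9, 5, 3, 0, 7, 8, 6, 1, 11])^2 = [6, 4, 9, 11, 8, 5, 12, 10, 0, 7, 3, 2, 1]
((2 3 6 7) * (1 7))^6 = ((1 7 2 3 6))^6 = (1 7 2 3 6)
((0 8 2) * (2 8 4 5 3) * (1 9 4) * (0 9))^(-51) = (0 1)(2 3 5 4 9)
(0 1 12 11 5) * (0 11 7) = [1, 12, 2, 3, 4, 11, 6, 0, 8, 9, 10, 5, 7] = (0 1 12 7)(5 11)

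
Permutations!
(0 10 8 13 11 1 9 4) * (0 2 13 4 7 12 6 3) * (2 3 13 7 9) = [10, 2, 7, 0, 3, 5, 13, 12, 4, 9, 8, 1, 6, 11] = (0 10 8 4 3)(1 2 7 12 6 13 11)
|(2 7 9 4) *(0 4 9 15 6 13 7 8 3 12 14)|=|(0 4 2 8 3 12 14)(6 13 7 15)|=28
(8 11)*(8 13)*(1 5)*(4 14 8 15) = (1 5)(4 14 8 11 13 15) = [0, 5, 2, 3, 14, 1, 6, 7, 11, 9, 10, 13, 12, 15, 8, 4]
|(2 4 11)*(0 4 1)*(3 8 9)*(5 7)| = |(0 4 11 2 1)(3 8 9)(5 7)| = 30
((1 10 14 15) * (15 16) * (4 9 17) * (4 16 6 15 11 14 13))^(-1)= (1 15 6 14 11 16 17 9 4 13 10)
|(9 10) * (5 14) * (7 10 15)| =4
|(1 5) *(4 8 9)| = |(1 5)(4 8 9)| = 6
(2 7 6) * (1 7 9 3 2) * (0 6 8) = [6, 7, 9, 2, 4, 5, 1, 8, 0, 3] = (0 6 1 7 8)(2 9 3)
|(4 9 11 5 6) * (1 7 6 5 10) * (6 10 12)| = |(1 7 10)(4 9 11 12 6)| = 15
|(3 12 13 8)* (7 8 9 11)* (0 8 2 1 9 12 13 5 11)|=|(0 8 3 13 12 5 11 7 2 1 9)|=11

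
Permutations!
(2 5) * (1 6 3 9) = (1 6 3 9)(2 5) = [0, 6, 5, 9, 4, 2, 3, 7, 8, 1]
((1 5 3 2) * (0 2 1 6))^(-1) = (0 6 2)(1 3 5)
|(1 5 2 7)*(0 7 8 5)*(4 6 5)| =15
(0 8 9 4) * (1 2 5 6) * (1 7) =[8, 2, 5, 3, 0, 6, 7, 1, 9, 4] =(0 8 9 4)(1 2 5 6 7)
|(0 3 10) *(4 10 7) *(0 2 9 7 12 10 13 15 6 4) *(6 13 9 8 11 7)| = 24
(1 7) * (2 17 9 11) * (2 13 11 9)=(1 7)(2 17)(11 13)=[0, 7, 17, 3, 4, 5, 6, 1, 8, 9, 10, 13, 12, 11, 14, 15, 16, 2]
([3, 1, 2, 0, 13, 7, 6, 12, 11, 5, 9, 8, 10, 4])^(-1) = (0 3)(4 13)(5 9 10 12 7)(8 11)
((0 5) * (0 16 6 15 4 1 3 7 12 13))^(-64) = (0 16 15 1 7 13 5 6 4 3 12)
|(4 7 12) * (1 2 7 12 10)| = 4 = |(1 2 7 10)(4 12)|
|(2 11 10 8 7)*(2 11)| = 4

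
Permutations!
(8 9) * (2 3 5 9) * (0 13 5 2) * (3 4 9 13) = [3, 1, 4, 2, 9, 13, 6, 7, 0, 8, 10, 11, 12, 5] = (0 3 2 4 9 8)(5 13)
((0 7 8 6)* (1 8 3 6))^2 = (8)(0 3)(6 7)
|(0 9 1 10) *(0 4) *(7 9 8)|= |(0 8 7 9 1 10 4)|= 7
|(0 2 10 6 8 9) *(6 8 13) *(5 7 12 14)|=20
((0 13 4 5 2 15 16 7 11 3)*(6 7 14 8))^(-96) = ((0 13 4 5 2 15 16 14 8 6 7 11 3))^(-96) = (0 8 5 11 16 13 6 2 3 14 4 7 15)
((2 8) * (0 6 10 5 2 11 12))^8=(12)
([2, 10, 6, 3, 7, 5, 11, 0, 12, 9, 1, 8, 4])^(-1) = (0 7 4 12 8 11 6 2)(1 10)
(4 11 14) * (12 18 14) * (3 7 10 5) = (3 7 10 5)(4 11 12 18 14) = [0, 1, 2, 7, 11, 3, 6, 10, 8, 9, 5, 12, 18, 13, 4, 15, 16, 17, 14]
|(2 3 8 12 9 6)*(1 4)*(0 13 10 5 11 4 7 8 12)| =45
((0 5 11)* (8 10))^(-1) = ((0 5 11)(8 10))^(-1) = (0 11 5)(8 10)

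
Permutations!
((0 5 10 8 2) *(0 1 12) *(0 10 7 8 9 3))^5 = (0 1)(2 3)(5 12)(7 10)(8 9)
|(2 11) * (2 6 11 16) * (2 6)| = |(2 16 6 11)| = 4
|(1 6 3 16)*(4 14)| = 4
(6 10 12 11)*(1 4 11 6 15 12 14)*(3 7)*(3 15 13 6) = (1 4 11 13 6 10 14)(3 7 15 12) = [0, 4, 2, 7, 11, 5, 10, 15, 8, 9, 14, 13, 3, 6, 1, 12]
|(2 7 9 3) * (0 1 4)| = 12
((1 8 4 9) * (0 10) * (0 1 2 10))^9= ((1 8 4 9 2 10))^9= (1 9)(2 8)(4 10)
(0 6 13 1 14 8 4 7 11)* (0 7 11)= (0 6 13 1 14 8 4 11 7)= [6, 14, 2, 3, 11, 5, 13, 0, 4, 9, 10, 7, 12, 1, 8]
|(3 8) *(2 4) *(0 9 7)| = |(0 9 7)(2 4)(3 8)| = 6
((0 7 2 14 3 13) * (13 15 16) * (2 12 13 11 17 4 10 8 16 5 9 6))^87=(0 13 12 7)(2 15 6 3 9 14 5)(4 16)(8 17)(10 11)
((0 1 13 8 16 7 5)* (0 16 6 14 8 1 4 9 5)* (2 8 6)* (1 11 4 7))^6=(1 16 5 9 4 11 13)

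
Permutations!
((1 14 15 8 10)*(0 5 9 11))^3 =(0 11 9 5)(1 8 14 10 15)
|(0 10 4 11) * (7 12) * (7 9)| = |(0 10 4 11)(7 12 9)| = 12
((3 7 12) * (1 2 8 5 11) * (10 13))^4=((1 2 8 5 11)(3 7 12)(10 13))^4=(13)(1 11 5 8 2)(3 7 12)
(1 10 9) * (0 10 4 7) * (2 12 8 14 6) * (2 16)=(0 10 9 1 4 7)(2 12 8 14 6 16)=[10, 4, 12, 3, 7, 5, 16, 0, 14, 1, 9, 11, 8, 13, 6, 15, 2]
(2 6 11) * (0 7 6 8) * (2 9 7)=(0 2 8)(6 11 9 7)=[2, 1, 8, 3, 4, 5, 11, 6, 0, 7, 10, 9]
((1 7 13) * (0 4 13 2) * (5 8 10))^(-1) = ((0 4 13 1 7 2)(5 8 10))^(-1) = (0 2 7 1 13 4)(5 10 8)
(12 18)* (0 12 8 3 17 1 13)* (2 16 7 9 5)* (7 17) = [12, 13, 16, 7, 4, 2, 6, 9, 3, 5, 10, 11, 18, 0, 14, 15, 17, 1, 8] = (0 12 18 8 3 7 9 5 2 16 17 1 13)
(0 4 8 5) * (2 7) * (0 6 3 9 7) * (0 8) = (0 4)(2 8 5 6 3 9 7) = [4, 1, 8, 9, 0, 6, 3, 2, 5, 7]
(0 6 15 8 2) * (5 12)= (0 6 15 8 2)(5 12)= [6, 1, 0, 3, 4, 12, 15, 7, 2, 9, 10, 11, 5, 13, 14, 8]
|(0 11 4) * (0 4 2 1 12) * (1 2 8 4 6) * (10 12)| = |(0 11 8 4 6 1 10 12)| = 8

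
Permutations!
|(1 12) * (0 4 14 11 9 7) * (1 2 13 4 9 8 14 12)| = |(0 9 7)(2 13 4 12)(8 14 11)| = 12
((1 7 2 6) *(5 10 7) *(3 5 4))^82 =(1 3 10 2)(4 5 7 6)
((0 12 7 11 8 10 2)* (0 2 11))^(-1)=(0 7 12)(8 11 10)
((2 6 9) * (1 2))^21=(1 2 6 9)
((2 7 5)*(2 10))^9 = (2 7 5 10)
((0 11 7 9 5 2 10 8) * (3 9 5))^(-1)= (0 8 10 2 5 7 11)(3 9)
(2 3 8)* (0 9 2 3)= (0 9 2)(3 8)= [9, 1, 0, 8, 4, 5, 6, 7, 3, 2]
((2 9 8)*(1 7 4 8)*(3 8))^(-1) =(1 9 2 8 3 4 7)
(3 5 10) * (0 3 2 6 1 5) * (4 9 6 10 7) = (0 3)(1 5 7 4 9 6)(2 10) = [3, 5, 10, 0, 9, 7, 1, 4, 8, 6, 2]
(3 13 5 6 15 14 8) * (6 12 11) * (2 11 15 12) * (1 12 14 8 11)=(1 12 15 8 3 13 5 2)(6 14 11)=[0, 12, 1, 13, 4, 2, 14, 7, 3, 9, 10, 6, 15, 5, 11, 8]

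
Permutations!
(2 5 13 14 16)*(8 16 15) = (2 5 13 14 15 8 16) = [0, 1, 5, 3, 4, 13, 6, 7, 16, 9, 10, 11, 12, 14, 15, 8, 2]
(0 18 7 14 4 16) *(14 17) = (0 18 7 17 14 4 16) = [18, 1, 2, 3, 16, 5, 6, 17, 8, 9, 10, 11, 12, 13, 4, 15, 0, 14, 7]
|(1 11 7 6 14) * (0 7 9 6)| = 10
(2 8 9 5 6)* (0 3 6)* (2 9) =(0 3 6 9 5)(2 8) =[3, 1, 8, 6, 4, 0, 9, 7, 2, 5]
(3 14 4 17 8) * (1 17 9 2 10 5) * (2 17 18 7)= (1 18 7 2 10 5)(3 14 4 9 17 8)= [0, 18, 10, 14, 9, 1, 6, 2, 3, 17, 5, 11, 12, 13, 4, 15, 16, 8, 7]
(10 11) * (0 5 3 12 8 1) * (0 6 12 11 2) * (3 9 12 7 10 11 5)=[3, 6, 0, 5, 4, 9, 7, 10, 1, 12, 2, 11, 8]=(0 3 5 9 12 8 1 6 7 10 2)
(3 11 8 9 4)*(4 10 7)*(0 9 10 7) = [9, 1, 2, 11, 3, 5, 6, 4, 10, 7, 0, 8] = (0 9 7 4 3 11 8 10)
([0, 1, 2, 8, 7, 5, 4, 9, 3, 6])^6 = [0, 1, 2, 3, 9, 5, 7, 6, 8, 4]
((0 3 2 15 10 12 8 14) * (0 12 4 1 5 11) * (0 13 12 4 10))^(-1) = (0 15 2 3)(1 4 14 8 12 13 11 5)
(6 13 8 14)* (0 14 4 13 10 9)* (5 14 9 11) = (0 9)(4 13 8)(5 14 6 10 11) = [9, 1, 2, 3, 13, 14, 10, 7, 4, 0, 11, 5, 12, 8, 6]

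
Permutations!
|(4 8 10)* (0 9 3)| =3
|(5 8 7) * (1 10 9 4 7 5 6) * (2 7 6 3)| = 30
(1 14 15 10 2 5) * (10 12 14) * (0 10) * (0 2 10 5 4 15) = [5, 2, 4, 3, 15, 1, 6, 7, 8, 9, 10, 11, 14, 13, 0, 12] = (0 5 1 2 4 15 12 14)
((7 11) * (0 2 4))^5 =(0 4 2)(7 11)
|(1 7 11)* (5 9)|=6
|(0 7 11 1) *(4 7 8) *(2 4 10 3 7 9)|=21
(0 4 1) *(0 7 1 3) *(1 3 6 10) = (0 4 6 10 1 7 3) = [4, 7, 2, 0, 6, 5, 10, 3, 8, 9, 1]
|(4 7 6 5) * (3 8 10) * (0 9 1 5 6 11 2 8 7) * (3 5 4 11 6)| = 60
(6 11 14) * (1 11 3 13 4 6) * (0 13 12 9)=[13, 11, 2, 12, 6, 5, 3, 7, 8, 0, 10, 14, 9, 4, 1]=(0 13 4 6 3 12 9)(1 11 14)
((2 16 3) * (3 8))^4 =((2 16 8 3))^4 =(16)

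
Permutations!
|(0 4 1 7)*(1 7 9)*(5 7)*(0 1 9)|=|(9)(0 4 5 7 1)|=5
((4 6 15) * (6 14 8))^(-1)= (4 15 6 8 14)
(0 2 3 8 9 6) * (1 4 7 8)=(0 2 3 1 4 7 8 9 6)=[2, 4, 3, 1, 7, 5, 0, 8, 9, 6]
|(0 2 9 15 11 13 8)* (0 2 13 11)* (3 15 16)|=8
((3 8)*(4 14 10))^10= (4 14 10)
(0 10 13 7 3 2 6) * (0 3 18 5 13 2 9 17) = (0 10 2 6 3 9 17)(5 13 7 18) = [10, 1, 6, 9, 4, 13, 3, 18, 8, 17, 2, 11, 12, 7, 14, 15, 16, 0, 5]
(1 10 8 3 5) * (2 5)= (1 10 8 3 2 5)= [0, 10, 5, 2, 4, 1, 6, 7, 3, 9, 8]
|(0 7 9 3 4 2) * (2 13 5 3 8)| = 20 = |(0 7 9 8 2)(3 4 13 5)|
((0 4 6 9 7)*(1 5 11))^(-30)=(11)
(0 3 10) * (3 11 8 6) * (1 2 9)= (0 11 8 6 3 10)(1 2 9)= [11, 2, 9, 10, 4, 5, 3, 7, 6, 1, 0, 8]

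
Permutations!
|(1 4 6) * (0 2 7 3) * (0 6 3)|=12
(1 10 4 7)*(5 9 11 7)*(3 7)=(1 10 4 5 9 11 3 7)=[0, 10, 2, 7, 5, 9, 6, 1, 8, 11, 4, 3]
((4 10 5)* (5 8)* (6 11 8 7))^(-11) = (4 6 5 7 8 10 11)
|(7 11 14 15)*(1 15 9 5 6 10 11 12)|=|(1 15 7 12)(5 6 10 11 14 9)|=12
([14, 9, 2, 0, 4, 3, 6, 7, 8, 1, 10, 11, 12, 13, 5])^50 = [5, 1, 2, 14, 4, 0, 6, 7, 8, 9, 10, 11, 12, 13, 3]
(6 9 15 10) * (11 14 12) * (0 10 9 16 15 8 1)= [10, 0, 2, 3, 4, 5, 16, 7, 1, 8, 6, 14, 11, 13, 12, 9, 15]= (0 10 6 16 15 9 8 1)(11 14 12)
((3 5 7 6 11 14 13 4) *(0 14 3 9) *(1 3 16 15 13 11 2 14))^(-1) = (0 9 4 13 15 16 11 14 2 6 7 5 3 1)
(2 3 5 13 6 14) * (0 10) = (0 10)(2 3 5 13 6 14) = [10, 1, 3, 5, 4, 13, 14, 7, 8, 9, 0, 11, 12, 6, 2]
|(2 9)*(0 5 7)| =|(0 5 7)(2 9)| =6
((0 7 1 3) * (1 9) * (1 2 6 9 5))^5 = ((0 7 5 1 3)(2 6 9))^5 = (2 9 6)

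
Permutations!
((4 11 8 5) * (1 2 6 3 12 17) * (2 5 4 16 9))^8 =(1 17 12 3 6 2 9 16 5)(4 8 11)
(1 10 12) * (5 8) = (1 10 12)(5 8) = [0, 10, 2, 3, 4, 8, 6, 7, 5, 9, 12, 11, 1]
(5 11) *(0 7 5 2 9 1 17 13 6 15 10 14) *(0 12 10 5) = (0 7)(1 17 13 6 15 5 11 2 9)(10 14 12) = [7, 17, 9, 3, 4, 11, 15, 0, 8, 1, 14, 2, 10, 6, 12, 5, 16, 13]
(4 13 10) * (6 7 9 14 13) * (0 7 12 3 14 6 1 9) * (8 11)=(0 7)(1 9 6 12 3 14 13 10 4)(8 11)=[7, 9, 2, 14, 1, 5, 12, 0, 11, 6, 4, 8, 3, 10, 13]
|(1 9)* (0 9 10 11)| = 5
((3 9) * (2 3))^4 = (2 3 9)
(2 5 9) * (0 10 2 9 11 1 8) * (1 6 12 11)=[10, 8, 5, 3, 4, 1, 12, 7, 0, 9, 2, 6, 11]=(0 10 2 5 1 8)(6 12 11)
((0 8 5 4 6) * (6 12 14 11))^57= ((0 8 5 4 12 14 11 6))^57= (0 8 5 4 12 14 11 6)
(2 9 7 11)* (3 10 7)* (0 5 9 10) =(0 5 9 3)(2 10 7 11) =[5, 1, 10, 0, 4, 9, 6, 11, 8, 3, 7, 2]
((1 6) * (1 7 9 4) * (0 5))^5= (9)(0 5)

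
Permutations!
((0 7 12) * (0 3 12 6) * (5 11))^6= ((0 7 6)(3 12)(5 11))^6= (12)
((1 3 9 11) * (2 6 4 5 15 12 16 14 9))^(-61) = ((1 3 2 6 4 5 15 12 16 14 9 11))^(-61) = (1 11 9 14 16 12 15 5 4 6 2 3)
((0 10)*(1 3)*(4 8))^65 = ((0 10)(1 3)(4 8))^65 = (0 10)(1 3)(4 8)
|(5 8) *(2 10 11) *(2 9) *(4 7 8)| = |(2 10 11 9)(4 7 8 5)| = 4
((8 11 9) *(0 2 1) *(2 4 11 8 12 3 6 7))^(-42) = ((0 4 11 9 12 3 6 7 2 1))^(-42) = (0 2 6 12 11)(1 7 3 9 4)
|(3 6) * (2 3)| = 3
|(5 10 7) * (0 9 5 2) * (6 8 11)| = |(0 9 5 10 7 2)(6 8 11)| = 6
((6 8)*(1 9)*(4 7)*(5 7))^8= ((1 9)(4 5 7)(6 8))^8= (9)(4 7 5)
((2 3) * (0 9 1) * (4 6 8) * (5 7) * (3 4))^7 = (0 9 1)(2 6 3 4 8)(5 7)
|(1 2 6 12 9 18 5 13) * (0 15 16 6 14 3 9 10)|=24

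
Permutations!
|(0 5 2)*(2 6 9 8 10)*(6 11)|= |(0 5 11 6 9 8 10 2)|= 8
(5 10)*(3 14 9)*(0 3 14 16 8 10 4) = (0 3 16 8 10 5 4)(9 14) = [3, 1, 2, 16, 0, 4, 6, 7, 10, 14, 5, 11, 12, 13, 9, 15, 8]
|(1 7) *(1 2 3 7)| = 3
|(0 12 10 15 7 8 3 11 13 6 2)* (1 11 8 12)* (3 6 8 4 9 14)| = |(0 1 11 13 8 6 2)(3 4 9 14)(7 12 10 15)| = 28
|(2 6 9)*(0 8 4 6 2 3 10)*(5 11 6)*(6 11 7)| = 9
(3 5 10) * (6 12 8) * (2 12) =(2 12 8 6)(3 5 10) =[0, 1, 12, 5, 4, 10, 2, 7, 6, 9, 3, 11, 8]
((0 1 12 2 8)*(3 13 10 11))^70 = (3 10)(11 13)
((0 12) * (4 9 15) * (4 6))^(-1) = (0 12)(4 6 15 9)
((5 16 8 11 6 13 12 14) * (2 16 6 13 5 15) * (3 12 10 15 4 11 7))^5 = ((2 16 8 7 3 12 14 4 11 13 10 15)(5 6))^5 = (2 12 10 7 11 16 14 15 3 13 8 4)(5 6)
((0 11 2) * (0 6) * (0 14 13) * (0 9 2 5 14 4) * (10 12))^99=(14)(10 12)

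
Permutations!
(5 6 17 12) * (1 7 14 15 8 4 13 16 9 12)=(1 7 14 15 8 4 13 16 9 12 5 6 17)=[0, 7, 2, 3, 13, 6, 17, 14, 4, 12, 10, 11, 5, 16, 15, 8, 9, 1]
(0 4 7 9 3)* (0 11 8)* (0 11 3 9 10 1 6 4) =(1 6 4 7 10)(8 11) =[0, 6, 2, 3, 7, 5, 4, 10, 11, 9, 1, 8]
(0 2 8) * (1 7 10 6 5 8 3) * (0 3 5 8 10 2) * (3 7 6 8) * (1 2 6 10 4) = (1 10 8 7 6 3 2 5 4) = [0, 10, 5, 2, 1, 4, 3, 6, 7, 9, 8]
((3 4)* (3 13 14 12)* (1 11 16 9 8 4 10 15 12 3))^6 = (1 13)(3 16)(4 12)(8 15)(9 10)(11 14)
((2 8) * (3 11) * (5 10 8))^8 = (11)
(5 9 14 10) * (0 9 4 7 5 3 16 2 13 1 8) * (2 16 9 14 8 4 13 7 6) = (16)(0 14 10 3 9 8)(1 4 6 2 7 5 13) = [14, 4, 7, 9, 6, 13, 2, 5, 0, 8, 3, 11, 12, 1, 10, 15, 16]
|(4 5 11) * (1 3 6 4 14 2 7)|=9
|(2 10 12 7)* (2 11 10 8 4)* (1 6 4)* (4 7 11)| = |(1 6 7 4 2 8)(10 12 11)| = 6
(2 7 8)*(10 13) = (2 7 8)(10 13) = [0, 1, 7, 3, 4, 5, 6, 8, 2, 9, 13, 11, 12, 10]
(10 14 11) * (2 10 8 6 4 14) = (2 10)(4 14 11 8 6) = [0, 1, 10, 3, 14, 5, 4, 7, 6, 9, 2, 8, 12, 13, 11]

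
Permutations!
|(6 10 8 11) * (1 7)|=4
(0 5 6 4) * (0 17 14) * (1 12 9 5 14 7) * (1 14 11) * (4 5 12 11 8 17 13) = [8, 11, 2, 3, 13, 6, 5, 14, 17, 12, 10, 1, 9, 4, 0, 15, 16, 7] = (0 8 17 7 14)(1 11)(4 13)(5 6)(9 12)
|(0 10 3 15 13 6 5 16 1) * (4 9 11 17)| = 36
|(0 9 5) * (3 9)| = 4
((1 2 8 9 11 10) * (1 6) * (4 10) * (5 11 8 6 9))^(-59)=((1 2 6)(4 10 9 8 5 11))^(-59)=(1 2 6)(4 10 9 8 5 11)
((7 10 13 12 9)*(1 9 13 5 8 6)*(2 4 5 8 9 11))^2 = (13)(1 2 5 7 8)(4 9 10 6 11)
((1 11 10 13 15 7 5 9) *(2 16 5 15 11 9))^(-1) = (1 9)(2 5 16)(7 15)(10 11 13)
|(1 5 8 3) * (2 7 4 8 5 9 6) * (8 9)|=|(1 8 3)(2 7 4 9 6)|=15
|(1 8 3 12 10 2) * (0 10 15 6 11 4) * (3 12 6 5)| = |(0 10 2 1 8 12 15 5 3 6 11 4)| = 12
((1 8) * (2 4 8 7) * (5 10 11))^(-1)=(1 8 4 2 7)(5 11 10)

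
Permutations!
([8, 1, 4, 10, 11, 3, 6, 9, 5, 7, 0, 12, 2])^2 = (0 5 10 8 3)(2 11)(4 12)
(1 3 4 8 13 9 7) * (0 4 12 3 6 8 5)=(0 4 5)(1 6 8 13 9 7)(3 12)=[4, 6, 2, 12, 5, 0, 8, 1, 13, 7, 10, 11, 3, 9]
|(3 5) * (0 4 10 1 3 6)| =7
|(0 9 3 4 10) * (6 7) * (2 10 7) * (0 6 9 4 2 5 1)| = |(0 4 7 9 3 2 10 6 5 1)| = 10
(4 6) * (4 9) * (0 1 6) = [1, 6, 2, 3, 0, 5, 9, 7, 8, 4] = (0 1 6 9 4)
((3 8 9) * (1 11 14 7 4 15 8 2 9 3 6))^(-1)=((1 11 14 7 4 15 8 3 2 9 6))^(-1)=(1 6 9 2 3 8 15 4 7 14 11)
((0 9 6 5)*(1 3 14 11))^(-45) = ((0 9 6 5)(1 3 14 11))^(-45) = (0 5 6 9)(1 11 14 3)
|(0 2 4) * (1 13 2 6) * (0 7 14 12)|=9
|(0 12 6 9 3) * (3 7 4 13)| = |(0 12 6 9 7 4 13 3)| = 8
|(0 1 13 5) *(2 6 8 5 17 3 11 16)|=|(0 1 13 17 3 11 16 2 6 8 5)|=11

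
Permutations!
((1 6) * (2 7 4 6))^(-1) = (1 6 4 7 2)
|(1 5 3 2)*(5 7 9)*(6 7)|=|(1 6 7 9 5 3 2)|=7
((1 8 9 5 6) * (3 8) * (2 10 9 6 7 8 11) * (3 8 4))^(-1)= (1 6 8)(2 11 3 4 7 5 9 10)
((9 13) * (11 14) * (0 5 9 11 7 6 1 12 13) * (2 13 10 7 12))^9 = ((0 5 9)(1 2 13 11 14 12 10 7 6))^9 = (14)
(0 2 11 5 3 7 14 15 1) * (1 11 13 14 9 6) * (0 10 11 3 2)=(1 10 11 5 2 13 14 15 3 7 9 6)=[0, 10, 13, 7, 4, 2, 1, 9, 8, 6, 11, 5, 12, 14, 15, 3]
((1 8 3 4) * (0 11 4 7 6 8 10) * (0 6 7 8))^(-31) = (0 6 10 1 4 11)(3 8)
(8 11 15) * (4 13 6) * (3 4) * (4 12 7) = (3 12 7 4 13 6)(8 11 15) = [0, 1, 2, 12, 13, 5, 3, 4, 11, 9, 10, 15, 7, 6, 14, 8]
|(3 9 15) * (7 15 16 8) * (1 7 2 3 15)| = 10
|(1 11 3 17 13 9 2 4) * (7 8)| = |(1 11 3 17 13 9 2 4)(7 8)| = 8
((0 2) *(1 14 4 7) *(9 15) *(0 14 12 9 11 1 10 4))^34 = (0 2 14)(1 11 15 9 12)(4 7 10) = ((0 2 14)(1 12 9 15 11)(4 7 10))^34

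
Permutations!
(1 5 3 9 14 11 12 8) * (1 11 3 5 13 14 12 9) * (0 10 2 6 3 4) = [10, 13, 6, 1, 0, 5, 3, 7, 11, 12, 2, 9, 8, 14, 4] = (0 10 2 6 3 1 13 14 4)(8 11 9 12)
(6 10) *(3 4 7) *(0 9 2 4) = (0 9 2 4 7 3)(6 10) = [9, 1, 4, 0, 7, 5, 10, 3, 8, 2, 6]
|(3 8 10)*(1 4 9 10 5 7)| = |(1 4 9 10 3 8 5 7)| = 8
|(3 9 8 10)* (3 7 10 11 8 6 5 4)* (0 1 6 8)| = 18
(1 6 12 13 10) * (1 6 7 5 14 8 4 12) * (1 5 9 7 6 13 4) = (1 6 5 14 8)(4 12)(7 9)(10 13) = [0, 6, 2, 3, 12, 14, 5, 9, 1, 7, 13, 11, 4, 10, 8]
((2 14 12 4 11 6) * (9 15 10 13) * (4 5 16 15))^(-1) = ((2 14 12 5 16 15 10 13 9 4 11 6))^(-1) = (2 6 11 4 9 13 10 15 16 5 12 14)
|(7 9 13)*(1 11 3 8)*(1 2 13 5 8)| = 6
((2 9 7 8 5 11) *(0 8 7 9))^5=(11)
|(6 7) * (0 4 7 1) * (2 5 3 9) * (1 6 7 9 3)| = |(0 4 9 2 5 1)| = 6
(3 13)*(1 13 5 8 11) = (1 13 3 5 8 11) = [0, 13, 2, 5, 4, 8, 6, 7, 11, 9, 10, 1, 12, 3]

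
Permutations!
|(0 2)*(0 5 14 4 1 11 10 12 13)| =|(0 2 5 14 4 1 11 10 12 13)| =10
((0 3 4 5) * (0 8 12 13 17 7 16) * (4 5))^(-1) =((0 3 5 8 12 13 17 7 16))^(-1) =(0 16 7 17 13 12 8 5 3)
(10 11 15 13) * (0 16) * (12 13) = (0 16)(10 11 15 12 13) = [16, 1, 2, 3, 4, 5, 6, 7, 8, 9, 11, 15, 13, 10, 14, 12, 0]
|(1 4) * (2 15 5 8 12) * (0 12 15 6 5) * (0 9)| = |(0 12 2 6 5 8 15 9)(1 4)| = 8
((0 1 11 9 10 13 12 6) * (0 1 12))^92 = (0 11)(1 13)(6 10)(9 12)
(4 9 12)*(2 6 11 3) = [0, 1, 6, 2, 9, 5, 11, 7, 8, 12, 10, 3, 4] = (2 6 11 3)(4 9 12)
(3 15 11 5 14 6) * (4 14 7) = [0, 1, 2, 15, 14, 7, 3, 4, 8, 9, 10, 5, 12, 13, 6, 11] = (3 15 11 5 7 4 14 6)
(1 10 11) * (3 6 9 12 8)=(1 10 11)(3 6 9 12 8)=[0, 10, 2, 6, 4, 5, 9, 7, 3, 12, 11, 1, 8]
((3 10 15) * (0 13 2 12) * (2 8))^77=((0 13 8 2 12)(3 10 15))^77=(0 8 12 13 2)(3 15 10)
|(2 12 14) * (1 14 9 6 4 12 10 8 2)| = 12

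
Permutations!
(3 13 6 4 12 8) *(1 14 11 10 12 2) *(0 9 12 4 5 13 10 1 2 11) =(0 9 12 8 3 10 4 11 1 14)(5 13 6) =[9, 14, 2, 10, 11, 13, 5, 7, 3, 12, 4, 1, 8, 6, 0]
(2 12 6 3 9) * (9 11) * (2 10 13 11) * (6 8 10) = (2 12 8 10 13 11 9 6 3) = [0, 1, 12, 2, 4, 5, 3, 7, 10, 6, 13, 9, 8, 11]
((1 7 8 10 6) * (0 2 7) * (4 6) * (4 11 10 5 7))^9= (0 1 6 4 2)(10 11)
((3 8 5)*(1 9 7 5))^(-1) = (1 8 3 5 7 9)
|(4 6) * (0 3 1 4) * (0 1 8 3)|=6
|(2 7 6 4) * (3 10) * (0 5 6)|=6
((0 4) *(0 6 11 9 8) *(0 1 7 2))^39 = ((0 4 6 11 9 8 1 7 2))^39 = (0 11 1)(2 6 8)(4 9 7)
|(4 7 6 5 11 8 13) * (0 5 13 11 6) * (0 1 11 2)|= |(0 5 6 13 4 7 1 11 8 2)|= 10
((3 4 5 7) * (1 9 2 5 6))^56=((1 9 2 5 7 3 4 6))^56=(9)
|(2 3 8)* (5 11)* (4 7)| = |(2 3 8)(4 7)(5 11)| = 6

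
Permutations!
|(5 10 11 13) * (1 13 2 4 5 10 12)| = 8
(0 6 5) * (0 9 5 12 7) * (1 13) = (0 6 12 7)(1 13)(5 9) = [6, 13, 2, 3, 4, 9, 12, 0, 8, 5, 10, 11, 7, 1]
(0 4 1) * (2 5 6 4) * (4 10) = (0 2 5 6 10 4 1) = [2, 0, 5, 3, 1, 6, 10, 7, 8, 9, 4]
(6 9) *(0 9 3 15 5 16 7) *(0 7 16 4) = [9, 1, 2, 15, 0, 4, 3, 7, 8, 6, 10, 11, 12, 13, 14, 5, 16] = (16)(0 9 6 3 15 5 4)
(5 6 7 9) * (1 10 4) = [0, 10, 2, 3, 1, 6, 7, 9, 8, 5, 4] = (1 10 4)(5 6 7 9)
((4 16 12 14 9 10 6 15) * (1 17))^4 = (17)(4 9)(6 12)(10 16)(14 15) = ((1 17)(4 16 12 14 9 10 6 15))^4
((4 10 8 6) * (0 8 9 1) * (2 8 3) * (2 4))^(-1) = (0 1 9 10 4 3)(2 6 8)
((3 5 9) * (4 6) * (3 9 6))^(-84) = ((9)(3 5 6 4))^(-84) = (9)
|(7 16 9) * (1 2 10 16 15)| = 7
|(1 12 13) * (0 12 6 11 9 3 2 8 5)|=11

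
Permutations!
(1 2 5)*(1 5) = (5)(1 2) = [0, 2, 1, 3, 4, 5]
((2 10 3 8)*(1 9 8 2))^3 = (10)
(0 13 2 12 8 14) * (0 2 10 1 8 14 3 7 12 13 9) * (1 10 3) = (0 9)(1 8)(2 13 3 7 12 14) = [9, 8, 13, 7, 4, 5, 6, 12, 1, 0, 10, 11, 14, 3, 2]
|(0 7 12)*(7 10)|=4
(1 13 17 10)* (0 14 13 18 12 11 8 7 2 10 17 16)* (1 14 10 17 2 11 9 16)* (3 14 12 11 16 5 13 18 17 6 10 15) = [15, 17, 6, 14, 4, 13, 10, 16, 7, 5, 12, 8, 9, 1, 18, 3, 0, 2, 11] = (0 15 3 14 18 11 8 7 16)(1 17 2 6 10 12 9 5 13)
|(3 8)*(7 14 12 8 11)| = 6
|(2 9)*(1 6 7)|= 6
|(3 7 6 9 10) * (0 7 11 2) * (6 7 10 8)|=15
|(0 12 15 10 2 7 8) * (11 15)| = 8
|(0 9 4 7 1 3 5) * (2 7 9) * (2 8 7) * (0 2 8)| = |(1 3 5 2 8 7)(4 9)| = 6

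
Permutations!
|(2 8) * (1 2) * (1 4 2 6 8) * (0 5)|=10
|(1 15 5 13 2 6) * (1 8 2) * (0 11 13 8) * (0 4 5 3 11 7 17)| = 15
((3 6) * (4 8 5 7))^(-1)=(3 6)(4 7 5 8)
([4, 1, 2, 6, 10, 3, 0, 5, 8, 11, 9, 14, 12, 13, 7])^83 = [9, 1, 2, 4, 11, 0, 10, 6, 8, 7, 14, 5, 12, 13, 3]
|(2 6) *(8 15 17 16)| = |(2 6)(8 15 17 16)| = 4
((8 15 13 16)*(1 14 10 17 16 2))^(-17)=(1 14 10 17 16 8 15 13 2)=((1 14 10 17 16 8 15 13 2))^(-17)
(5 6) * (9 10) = (5 6)(9 10) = [0, 1, 2, 3, 4, 6, 5, 7, 8, 10, 9]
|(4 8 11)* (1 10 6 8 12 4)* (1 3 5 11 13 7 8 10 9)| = 6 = |(1 9)(3 5 11)(4 12)(6 10)(7 8 13)|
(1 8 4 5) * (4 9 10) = (1 8 9 10 4 5) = [0, 8, 2, 3, 5, 1, 6, 7, 9, 10, 4]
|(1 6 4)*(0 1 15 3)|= |(0 1 6 4 15 3)|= 6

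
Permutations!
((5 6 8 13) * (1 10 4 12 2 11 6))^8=(1 13 6 2 4)(5 8 11 12 10)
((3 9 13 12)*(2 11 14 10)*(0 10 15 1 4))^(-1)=(0 4 1 15 14 11 2 10)(3 12 13 9)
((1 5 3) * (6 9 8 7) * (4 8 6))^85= (1 5 3)(4 8 7)(6 9)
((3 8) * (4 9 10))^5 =((3 8)(4 9 10))^5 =(3 8)(4 10 9)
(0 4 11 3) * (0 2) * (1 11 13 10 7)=(0 4 13 10 7 1 11 3 2)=[4, 11, 0, 2, 13, 5, 6, 1, 8, 9, 7, 3, 12, 10]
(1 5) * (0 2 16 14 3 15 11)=(0 2 16 14 3 15 11)(1 5)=[2, 5, 16, 15, 4, 1, 6, 7, 8, 9, 10, 0, 12, 13, 3, 11, 14]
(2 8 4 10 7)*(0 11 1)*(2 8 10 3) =(0 11 1)(2 10 7 8 4 3) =[11, 0, 10, 2, 3, 5, 6, 8, 4, 9, 7, 1]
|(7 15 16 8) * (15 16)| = |(7 16 8)| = 3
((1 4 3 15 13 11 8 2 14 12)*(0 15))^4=(0 8 1 15 2 4 13 14 3 11 12)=((0 15 13 11 8 2 14 12 1 4 3))^4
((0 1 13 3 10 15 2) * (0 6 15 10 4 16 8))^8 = (0 1 13 3 4 16 8)(2 15 6)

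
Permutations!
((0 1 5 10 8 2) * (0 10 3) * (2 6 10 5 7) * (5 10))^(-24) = (0 2 6)(1 10 5)(3 7 8)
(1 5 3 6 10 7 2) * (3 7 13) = (1 5 7 2)(3 6 10 13) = [0, 5, 1, 6, 4, 7, 10, 2, 8, 9, 13, 11, 12, 3]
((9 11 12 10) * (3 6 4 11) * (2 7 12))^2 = (2 12 9 6 11 7 10 3 4)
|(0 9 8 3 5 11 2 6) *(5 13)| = |(0 9 8 3 13 5 11 2 6)| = 9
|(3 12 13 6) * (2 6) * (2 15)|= |(2 6 3 12 13 15)|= 6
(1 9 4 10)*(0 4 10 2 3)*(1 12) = (0 4 2 3)(1 9 10 12) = [4, 9, 3, 0, 2, 5, 6, 7, 8, 10, 12, 11, 1]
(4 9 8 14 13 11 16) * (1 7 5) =[0, 7, 2, 3, 9, 1, 6, 5, 14, 8, 10, 16, 12, 11, 13, 15, 4] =(1 7 5)(4 9 8 14 13 11 16)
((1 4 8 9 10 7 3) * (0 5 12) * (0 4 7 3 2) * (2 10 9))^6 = ((0 5 12 4 8 2)(1 7 10 3))^6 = (12)(1 10)(3 7)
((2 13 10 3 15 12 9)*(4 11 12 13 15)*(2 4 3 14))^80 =((2 15 13 10 14)(4 11 12 9))^80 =(15)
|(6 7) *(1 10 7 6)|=|(1 10 7)|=3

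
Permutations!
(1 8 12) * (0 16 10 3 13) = (0 16 10 3 13)(1 8 12) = [16, 8, 2, 13, 4, 5, 6, 7, 12, 9, 3, 11, 1, 0, 14, 15, 10]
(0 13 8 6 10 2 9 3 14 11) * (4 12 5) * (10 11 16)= (0 13 8 6 11)(2 9 3 14 16 10)(4 12 5)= [13, 1, 9, 14, 12, 4, 11, 7, 6, 3, 2, 0, 5, 8, 16, 15, 10]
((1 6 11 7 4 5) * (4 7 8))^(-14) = (1 4 11)(5 8 6)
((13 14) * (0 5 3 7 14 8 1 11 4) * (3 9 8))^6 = (0 4 11 1 8 9 5)(3 14)(7 13)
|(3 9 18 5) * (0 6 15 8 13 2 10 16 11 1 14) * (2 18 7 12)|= 17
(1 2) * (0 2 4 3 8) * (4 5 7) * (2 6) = (0 6 2 1 5 7 4 3 8) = [6, 5, 1, 8, 3, 7, 2, 4, 0]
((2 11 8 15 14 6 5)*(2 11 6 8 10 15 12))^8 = (2 12 8 14 15 10 11 5 6)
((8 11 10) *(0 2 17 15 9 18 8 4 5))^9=((0 2 17 15 9 18 8 11 10 4 5))^9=(0 4 11 18 15 2 5 10 8 9 17)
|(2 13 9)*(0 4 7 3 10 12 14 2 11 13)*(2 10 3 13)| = |(0 4 7 13 9 11 2)(10 12 14)| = 21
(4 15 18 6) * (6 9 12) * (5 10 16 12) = (4 15 18 9 5 10 16 12 6) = [0, 1, 2, 3, 15, 10, 4, 7, 8, 5, 16, 11, 6, 13, 14, 18, 12, 17, 9]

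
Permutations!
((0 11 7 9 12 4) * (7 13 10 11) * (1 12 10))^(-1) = (0 4 12 1 13 11 10 9 7)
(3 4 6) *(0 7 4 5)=(0 7 4 6 3 5)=[7, 1, 2, 5, 6, 0, 3, 4]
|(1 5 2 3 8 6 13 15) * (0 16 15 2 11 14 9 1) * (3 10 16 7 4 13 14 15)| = |(0 7 4 13 2 10 16 3 8 6 14 9 1 5 11 15)| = 16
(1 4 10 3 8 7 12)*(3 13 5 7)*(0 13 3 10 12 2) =[13, 4, 0, 8, 12, 7, 6, 2, 10, 9, 3, 11, 1, 5] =(0 13 5 7 2)(1 4 12)(3 8 10)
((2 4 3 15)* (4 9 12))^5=(2 15 3 4 12 9)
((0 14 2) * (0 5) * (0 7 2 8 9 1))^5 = ((0 14 8 9 1)(2 5 7))^5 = (14)(2 7 5)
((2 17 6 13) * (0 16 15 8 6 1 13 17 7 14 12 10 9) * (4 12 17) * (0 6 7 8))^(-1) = ((0 16 15)(1 13 2 8 7 14 17)(4 12 10 9 6))^(-1) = (0 15 16)(1 17 14 7 8 2 13)(4 6 9 10 12)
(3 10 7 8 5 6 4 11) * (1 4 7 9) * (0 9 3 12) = (0 9 1 4 11 12)(3 10)(5 6 7 8) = [9, 4, 2, 10, 11, 6, 7, 8, 5, 1, 3, 12, 0]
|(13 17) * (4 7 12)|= |(4 7 12)(13 17)|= 6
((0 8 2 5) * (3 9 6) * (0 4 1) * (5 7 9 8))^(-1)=((0 5 4 1)(2 7 9 6 3 8))^(-1)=(0 1 4 5)(2 8 3 6 9 7)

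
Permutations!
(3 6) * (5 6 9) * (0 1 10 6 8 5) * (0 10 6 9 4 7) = (0 1 6 3 4 7)(5 8)(9 10) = [1, 6, 2, 4, 7, 8, 3, 0, 5, 10, 9]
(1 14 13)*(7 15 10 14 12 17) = [0, 12, 2, 3, 4, 5, 6, 15, 8, 9, 14, 11, 17, 1, 13, 10, 16, 7] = (1 12 17 7 15 10 14 13)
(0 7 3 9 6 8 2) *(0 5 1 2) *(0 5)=(0 7 3 9 6 8 5 1 2)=[7, 2, 0, 9, 4, 1, 8, 3, 5, 6]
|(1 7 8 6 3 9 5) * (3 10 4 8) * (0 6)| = |(0 6 10 4 8)(1 7 3 9 5)| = 5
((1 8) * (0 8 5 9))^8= ((0 8 1 5 9))^8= (0 5 8 9 1)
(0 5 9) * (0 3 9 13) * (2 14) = (0 5 13)(2 14)(3 9) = [5, 1, 14, 9, 4, 13, 6, 7, 8, 3, 10, 11, 12, 0, 2]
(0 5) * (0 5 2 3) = [2, 1, 3, 0, 4, 5] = (5)(0 2 3)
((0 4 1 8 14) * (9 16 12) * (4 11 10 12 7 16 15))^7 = ((0 11 10 12 9 15 4 1 8 14)(7 16))^7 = (0 1 9 11 8 15 10 14 4 12)(7 16)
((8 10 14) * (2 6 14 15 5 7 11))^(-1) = ((2 6 14 8 10 15 5 7 11))^(-1) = (2 11 7 5 15 10 8 14 6)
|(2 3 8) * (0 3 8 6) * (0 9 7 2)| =|(0 3 6 9 7 2 8)| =7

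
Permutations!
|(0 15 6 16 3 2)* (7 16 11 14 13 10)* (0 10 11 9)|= 60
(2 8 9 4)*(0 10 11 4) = [10, 1, 8, 3, 2, 5, 6, 7, 9, 0, 11, 4] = (0 10 11 4 2 8 9)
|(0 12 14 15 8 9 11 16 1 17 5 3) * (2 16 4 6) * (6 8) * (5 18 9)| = 16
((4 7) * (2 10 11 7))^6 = ((2 10 11 7 4))^6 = (2 10 11 7 4)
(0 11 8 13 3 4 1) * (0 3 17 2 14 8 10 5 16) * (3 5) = (0 11 10 3 4 1 5 16)(2 14 8 13 17) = [11, 5, 14, 4, 1, 16, 6, 7, 13, 9, 3, 10, 12, 17, 8, 15, 0, 2]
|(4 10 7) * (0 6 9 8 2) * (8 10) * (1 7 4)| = |(0 6 9 10 4 8 2)(1 7)| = 14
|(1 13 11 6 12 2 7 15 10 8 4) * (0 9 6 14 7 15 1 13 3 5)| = |(0 9 6 12 2 15 10 8 4 13 11 14 7 1 3 5)| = 16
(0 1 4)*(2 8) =(0 1 4)(2 8) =[1, 4, 8, 3, 0, 5, 6, 7, 2]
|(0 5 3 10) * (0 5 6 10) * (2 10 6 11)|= 6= |(0 11 2 10 5 3)|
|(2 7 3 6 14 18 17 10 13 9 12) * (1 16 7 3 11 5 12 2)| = |(1 16 7 11 5 12)(2 3 6 14 18 17 10 13 9)| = 18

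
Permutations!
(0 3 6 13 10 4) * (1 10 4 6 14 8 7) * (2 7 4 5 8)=(0 3 14 2 7 1 10 6 13 5 8 4)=[3, 10, 7, 14, 0, 8, 13, 1, 4, 9, 6, 11, 12, 5, 2]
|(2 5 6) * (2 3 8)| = |(2 5 6 3 8)| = 5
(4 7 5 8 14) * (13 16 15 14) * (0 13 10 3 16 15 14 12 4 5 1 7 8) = (0 13 15 12 4 8 10 3 16 14 5)(1 7) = [13, 7, 2, 16, 8, 0, 6, 1, 10, 9, 3, 11, 4, 15, 5, 12, 14]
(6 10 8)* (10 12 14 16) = (6 12 14 16 10 8) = [0, 1, 2, 3, 4, 5, 12, 7, 6, 9, 8, 11, 14, 13, 16, 15, 10]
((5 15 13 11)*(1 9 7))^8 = ((1 9 7)(5 15 13 11))^8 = (15)(1 7 9)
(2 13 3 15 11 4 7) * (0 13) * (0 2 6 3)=(0 13)(3 15 11 4 7 6)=[13, 1, 2, 15, 7, 5, 3, 6, 8, 9, 10, 4, 12, 0, 14, 11]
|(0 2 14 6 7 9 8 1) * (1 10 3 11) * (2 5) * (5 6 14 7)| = |(14)(0 6 5 2 7 9 8 10 3 11 1)| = 11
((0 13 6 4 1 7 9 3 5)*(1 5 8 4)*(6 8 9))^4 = ((0 13 8 4 5)(1 7 6)(3 9))^4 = (0 5 4 8 13)(1 7 6)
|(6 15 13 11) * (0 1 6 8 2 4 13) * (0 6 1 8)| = 6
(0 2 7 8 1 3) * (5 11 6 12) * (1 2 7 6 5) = (0 7 8 2 6 12 1 3)(5 11) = [7, 3, 6, 0, 4, 11, 12, 8, 2, 9, 10, 5, 1]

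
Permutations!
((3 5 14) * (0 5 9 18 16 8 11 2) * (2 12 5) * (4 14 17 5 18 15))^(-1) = ((0 2)(3 9 15 4 14)(5 17)(8 11 12 18 16))^(-1) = (0 2)(3 14 4 15 9)(5 17)(8 16 18 12 11)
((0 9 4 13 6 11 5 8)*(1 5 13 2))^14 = ((0 9 4 2 1 5 8)(6 11 13))^14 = (6 13 11)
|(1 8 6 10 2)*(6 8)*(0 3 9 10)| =7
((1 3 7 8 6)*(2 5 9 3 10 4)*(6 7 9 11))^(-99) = (1 6 11 5 2 4 10)(3 9)(7 8)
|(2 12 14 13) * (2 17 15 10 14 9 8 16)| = 5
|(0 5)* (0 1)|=3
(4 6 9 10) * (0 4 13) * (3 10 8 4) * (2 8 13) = [3, 1, 8, 10, 6, 5, 9, 7, 4, 13, 2, 11, 12, 0] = (0 3 10 2 8 4 6 9 13)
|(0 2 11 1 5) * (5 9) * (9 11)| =|(0 2 9 5)(1 11)| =4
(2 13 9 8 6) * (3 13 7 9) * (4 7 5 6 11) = (2 5 6)(3 13)(4 7 9 8 11) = [0, 1, 5, 13, 7, 6, 2, 9, 11, 8, 10, 4, 12, 3]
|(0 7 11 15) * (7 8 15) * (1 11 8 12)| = 7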